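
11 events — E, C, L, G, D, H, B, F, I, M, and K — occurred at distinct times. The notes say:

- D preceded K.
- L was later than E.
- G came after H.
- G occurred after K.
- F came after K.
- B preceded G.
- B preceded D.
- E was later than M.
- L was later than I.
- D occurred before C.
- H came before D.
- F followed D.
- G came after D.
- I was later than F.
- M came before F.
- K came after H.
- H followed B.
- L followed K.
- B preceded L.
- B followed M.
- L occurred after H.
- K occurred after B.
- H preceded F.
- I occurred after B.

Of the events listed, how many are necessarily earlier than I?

6

Directly stated before I: B and F.
D reaches I via D → F → I.
H reaches I via H → F → I.
K reaches I via K → F → I.
Likewise M reaches I by chaining the stated constraints.
That's B, D, F, H, K, and M — 6 in all.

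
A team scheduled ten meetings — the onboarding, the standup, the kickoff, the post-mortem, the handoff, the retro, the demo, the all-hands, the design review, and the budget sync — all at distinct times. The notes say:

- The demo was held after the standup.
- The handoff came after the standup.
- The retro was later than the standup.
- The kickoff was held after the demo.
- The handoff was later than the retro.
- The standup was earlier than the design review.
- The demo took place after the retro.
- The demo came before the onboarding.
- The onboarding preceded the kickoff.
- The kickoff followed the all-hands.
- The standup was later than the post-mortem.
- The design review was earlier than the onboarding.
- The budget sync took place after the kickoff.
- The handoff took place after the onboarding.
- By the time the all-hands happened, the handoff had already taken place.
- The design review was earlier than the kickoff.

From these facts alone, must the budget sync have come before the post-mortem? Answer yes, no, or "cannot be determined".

no

Tracing the constraints gives the post-mortem → the standup → the design review → the kickoff → the budget sync, so the post-mortem must come before the budget sync.
That means the budget sync cannot be before the post-mortem.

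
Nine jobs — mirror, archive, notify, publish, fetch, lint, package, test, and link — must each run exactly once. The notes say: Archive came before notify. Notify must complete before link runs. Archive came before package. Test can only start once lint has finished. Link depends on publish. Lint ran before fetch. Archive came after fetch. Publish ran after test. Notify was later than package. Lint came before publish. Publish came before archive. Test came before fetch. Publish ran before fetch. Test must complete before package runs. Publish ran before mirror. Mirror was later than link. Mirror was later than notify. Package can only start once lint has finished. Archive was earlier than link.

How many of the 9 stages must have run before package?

5

Directly stated before package: archive, lint, and test.
Fetch reaches package via fetch → archive → package.
Publish reaches package via publish → archive → package.
That's archive, fetch, lint, publish, and test — 5 in all.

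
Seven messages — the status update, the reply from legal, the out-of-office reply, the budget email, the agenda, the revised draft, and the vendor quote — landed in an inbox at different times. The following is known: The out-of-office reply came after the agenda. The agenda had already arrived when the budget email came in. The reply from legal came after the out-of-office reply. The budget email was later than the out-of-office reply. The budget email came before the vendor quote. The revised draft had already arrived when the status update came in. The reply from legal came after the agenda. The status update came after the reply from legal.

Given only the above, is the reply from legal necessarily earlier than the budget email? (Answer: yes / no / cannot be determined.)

cannot be determined

No chain of stated constraints runs from the reply from legal to the budget email, and none runs from the budget email to the reply from legal either.
So the relative order of the reply from legal and the budget email is not fixed by the given facts.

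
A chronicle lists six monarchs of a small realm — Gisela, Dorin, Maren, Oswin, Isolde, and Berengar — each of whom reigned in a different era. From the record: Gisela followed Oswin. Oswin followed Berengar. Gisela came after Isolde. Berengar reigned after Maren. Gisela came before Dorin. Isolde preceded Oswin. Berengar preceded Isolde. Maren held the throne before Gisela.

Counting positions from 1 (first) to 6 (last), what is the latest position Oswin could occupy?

Oswin must come before Dorin and Gisela — 2 rulers forced after them.
Everything else can be placed before Oswin in some valid order, so Oswin can sit as late as position 6 − 2 = 4.

4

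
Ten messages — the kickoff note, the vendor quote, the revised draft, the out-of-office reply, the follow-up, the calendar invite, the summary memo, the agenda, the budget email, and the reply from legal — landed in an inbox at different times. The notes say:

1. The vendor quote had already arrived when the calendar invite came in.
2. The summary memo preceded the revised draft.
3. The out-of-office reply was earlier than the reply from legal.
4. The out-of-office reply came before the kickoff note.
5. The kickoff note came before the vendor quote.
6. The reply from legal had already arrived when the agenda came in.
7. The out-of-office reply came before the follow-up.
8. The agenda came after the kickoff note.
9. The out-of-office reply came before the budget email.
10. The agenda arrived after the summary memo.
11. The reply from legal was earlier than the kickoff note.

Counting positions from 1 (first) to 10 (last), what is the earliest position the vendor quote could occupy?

4

The kickoff note, the out-of-office reply, and the reply from legal must all come before the vendor quote — 3 forced predecessors.
Nothing else is forced ahead of the vendor quote, so its earliest slot is position 3 + 1 = 4.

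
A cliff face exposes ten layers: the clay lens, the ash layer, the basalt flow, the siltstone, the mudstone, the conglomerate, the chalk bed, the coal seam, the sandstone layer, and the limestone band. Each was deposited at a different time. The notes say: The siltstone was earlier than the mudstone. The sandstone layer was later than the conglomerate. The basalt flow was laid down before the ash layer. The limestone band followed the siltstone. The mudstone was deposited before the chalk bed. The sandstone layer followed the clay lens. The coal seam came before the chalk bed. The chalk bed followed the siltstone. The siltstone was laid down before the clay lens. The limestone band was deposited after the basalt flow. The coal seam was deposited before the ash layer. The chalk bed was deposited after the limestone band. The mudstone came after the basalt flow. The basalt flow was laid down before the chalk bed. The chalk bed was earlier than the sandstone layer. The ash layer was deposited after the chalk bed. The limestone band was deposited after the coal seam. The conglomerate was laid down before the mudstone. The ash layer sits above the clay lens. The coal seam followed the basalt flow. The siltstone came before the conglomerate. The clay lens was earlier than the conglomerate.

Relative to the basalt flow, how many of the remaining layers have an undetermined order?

Forced after the basalt flow: the ash layer, the chalk bed, the coal seam, the limestone band, the mudstone, and the sandstone layer.
That leaves the clay lens, the conglomerate, and the siltstone with no forced order relative to the basalt flow — 3.

3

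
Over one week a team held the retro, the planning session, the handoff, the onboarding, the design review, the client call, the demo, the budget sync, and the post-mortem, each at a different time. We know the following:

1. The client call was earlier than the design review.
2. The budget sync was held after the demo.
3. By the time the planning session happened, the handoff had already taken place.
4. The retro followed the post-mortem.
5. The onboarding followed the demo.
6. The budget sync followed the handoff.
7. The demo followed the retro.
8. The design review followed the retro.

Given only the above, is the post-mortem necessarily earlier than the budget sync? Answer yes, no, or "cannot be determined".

Chain the constraints: the post-mortem → the retro → the demo → the budget sync. Each link is directly stated, so the post-mortem comes before the budget sync.

yes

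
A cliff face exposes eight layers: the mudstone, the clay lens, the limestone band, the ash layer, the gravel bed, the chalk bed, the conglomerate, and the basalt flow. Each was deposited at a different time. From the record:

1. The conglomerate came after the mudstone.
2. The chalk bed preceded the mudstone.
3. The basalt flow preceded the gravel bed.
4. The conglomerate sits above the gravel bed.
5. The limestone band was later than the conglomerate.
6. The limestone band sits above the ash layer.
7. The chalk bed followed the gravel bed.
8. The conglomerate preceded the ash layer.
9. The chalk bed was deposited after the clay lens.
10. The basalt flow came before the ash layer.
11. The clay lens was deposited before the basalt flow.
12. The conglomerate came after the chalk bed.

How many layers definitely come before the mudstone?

4

Directly stated before the mudstone: the chalk bed.
The basalt flow reaches the mudstone via the basalt flow → the gravel bed → the chalk bed → the mudstone.
The clay lens reaches the mudstone via the clay lens → the chalk bed → the mudstone.
The gravel bed reaches the mudstone via the gravel bed → the chalk bed → the mudstone.
No chain forces the conglomerate (or any of the others) ahead of the mudstone.
That's the basalt flow, the chalk bed, the clay lens, and the gravel bed — 4 in all.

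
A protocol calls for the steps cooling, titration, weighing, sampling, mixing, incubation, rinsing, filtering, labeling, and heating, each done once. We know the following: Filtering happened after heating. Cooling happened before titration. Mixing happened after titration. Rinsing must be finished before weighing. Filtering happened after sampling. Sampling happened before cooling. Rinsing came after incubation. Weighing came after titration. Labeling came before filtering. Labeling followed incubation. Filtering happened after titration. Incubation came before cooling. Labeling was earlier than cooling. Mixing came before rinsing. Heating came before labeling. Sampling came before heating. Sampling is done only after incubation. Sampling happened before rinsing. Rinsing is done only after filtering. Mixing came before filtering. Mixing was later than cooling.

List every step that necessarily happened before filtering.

Directly stated before filtering: heating, labeling, mixing, sampling, and titration.
Cooling reaches filtering via cooling → mixing → filtering.
Incubation reaches filtering via incubation → labeling → filtering.
No chain forces weighing (or any of the others) ahead of filtering.

cooling, heating, incubation, labeling, mixing, sampling, titration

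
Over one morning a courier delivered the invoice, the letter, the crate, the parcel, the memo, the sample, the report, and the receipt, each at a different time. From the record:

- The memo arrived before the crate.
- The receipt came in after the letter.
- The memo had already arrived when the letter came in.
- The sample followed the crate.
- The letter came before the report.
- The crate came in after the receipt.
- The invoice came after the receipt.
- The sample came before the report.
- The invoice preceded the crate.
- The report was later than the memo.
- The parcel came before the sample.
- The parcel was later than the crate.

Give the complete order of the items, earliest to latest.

The constraints fix every adjacent pair, so only one ordering works:
the memo → the letter → the receipt → the invoice → the crate → the parcel → the sample → the report.

the memo, the letter, the receipt, the invoice, the crate, the parcel, the sample, the report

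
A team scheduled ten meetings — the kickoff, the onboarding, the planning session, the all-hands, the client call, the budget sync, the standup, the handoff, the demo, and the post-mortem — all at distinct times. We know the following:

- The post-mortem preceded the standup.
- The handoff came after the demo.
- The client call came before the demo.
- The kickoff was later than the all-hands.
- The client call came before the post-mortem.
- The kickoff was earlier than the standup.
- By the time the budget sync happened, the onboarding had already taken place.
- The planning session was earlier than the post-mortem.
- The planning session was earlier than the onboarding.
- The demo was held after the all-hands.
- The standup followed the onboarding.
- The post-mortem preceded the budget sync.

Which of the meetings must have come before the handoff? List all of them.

Directly stated before the handoff: the demo.
The all-hands reaches the handoff via the all-hands → the demo → the handoff.
The client call reaches the handoff via the client call → the demo → the handoff.

the all-hands, the client call, the demo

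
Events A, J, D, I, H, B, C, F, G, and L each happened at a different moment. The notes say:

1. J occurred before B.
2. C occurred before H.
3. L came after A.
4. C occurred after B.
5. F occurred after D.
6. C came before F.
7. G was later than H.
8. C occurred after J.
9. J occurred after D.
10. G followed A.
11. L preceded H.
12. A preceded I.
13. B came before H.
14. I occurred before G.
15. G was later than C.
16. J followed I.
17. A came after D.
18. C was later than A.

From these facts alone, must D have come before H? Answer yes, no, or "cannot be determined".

yes

Chain the constraints: D → A → L → H. Each link is directly stated, so D comes before H.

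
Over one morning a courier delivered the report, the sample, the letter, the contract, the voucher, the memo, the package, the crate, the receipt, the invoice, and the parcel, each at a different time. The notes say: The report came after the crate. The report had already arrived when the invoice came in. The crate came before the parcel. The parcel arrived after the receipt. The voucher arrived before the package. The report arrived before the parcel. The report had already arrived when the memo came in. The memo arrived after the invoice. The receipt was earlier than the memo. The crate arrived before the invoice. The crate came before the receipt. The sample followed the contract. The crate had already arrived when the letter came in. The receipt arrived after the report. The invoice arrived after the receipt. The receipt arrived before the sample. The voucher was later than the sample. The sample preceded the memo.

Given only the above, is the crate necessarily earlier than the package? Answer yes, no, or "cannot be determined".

Chain the constraints: the crate → the receipt → the sample → the voucher → the package. Each link is directly stated, so the crate comes before the package.

yes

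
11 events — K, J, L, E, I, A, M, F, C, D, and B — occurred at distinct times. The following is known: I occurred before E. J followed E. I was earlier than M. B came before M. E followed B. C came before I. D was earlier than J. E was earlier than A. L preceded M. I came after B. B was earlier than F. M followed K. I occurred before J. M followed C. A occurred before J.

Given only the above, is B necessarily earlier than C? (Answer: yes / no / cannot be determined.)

cannot be determined

No chain of stated constraints runs from B to C, and none runs from C to B either.
So the relative order of B and C is not fixed by the given facts.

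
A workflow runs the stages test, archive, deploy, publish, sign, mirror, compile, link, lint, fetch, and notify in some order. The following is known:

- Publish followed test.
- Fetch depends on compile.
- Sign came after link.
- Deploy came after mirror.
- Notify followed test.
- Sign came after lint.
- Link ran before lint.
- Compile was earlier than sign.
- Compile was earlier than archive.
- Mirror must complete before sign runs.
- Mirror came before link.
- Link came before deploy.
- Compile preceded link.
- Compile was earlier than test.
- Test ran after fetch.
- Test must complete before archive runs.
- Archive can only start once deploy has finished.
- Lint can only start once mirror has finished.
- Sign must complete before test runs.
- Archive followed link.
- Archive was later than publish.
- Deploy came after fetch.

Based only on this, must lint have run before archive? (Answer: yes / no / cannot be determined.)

yes

Chain the constraints: lint → sign → test → archive. Each link is directly stated, so lint comes before archive.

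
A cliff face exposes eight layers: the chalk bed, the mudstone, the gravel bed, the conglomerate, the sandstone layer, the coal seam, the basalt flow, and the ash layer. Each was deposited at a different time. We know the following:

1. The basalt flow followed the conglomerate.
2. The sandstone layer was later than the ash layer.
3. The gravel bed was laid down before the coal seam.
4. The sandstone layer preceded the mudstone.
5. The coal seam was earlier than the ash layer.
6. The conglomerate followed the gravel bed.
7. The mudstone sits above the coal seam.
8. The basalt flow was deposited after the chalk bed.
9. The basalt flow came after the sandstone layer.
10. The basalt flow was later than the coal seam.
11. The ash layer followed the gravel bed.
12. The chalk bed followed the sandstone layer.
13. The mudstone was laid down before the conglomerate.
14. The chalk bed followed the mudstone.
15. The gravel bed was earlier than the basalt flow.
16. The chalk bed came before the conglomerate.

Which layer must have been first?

The gravel bed has a chain of constraints placing it before every other layer, so the gravel bed must be first.

the gravel bed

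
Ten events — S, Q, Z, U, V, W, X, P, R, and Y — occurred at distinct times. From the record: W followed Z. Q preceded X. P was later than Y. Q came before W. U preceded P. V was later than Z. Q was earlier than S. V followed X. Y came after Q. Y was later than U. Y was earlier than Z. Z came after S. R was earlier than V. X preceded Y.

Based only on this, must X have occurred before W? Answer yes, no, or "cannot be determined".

Chain the constraints: X → Y → Z → W. Each link is directly stated, so X comes before W.

yes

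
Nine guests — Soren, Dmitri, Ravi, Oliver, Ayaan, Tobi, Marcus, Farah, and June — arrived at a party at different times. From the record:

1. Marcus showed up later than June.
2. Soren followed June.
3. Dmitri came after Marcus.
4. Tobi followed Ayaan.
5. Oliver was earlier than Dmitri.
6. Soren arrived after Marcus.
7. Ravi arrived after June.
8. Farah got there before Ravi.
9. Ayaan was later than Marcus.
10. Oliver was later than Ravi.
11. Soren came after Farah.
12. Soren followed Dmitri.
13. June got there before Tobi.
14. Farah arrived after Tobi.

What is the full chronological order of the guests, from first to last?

The constraints fix every adjacent pair, so only one ordering works:
June → Marcus → Ayaan → Tobi → Farah → Ravi → Oliver → Dmitri → Soren.

June, Marcus, Ayaan, Tobi, Farah, Ravi, Oliver, Dmitri, Soren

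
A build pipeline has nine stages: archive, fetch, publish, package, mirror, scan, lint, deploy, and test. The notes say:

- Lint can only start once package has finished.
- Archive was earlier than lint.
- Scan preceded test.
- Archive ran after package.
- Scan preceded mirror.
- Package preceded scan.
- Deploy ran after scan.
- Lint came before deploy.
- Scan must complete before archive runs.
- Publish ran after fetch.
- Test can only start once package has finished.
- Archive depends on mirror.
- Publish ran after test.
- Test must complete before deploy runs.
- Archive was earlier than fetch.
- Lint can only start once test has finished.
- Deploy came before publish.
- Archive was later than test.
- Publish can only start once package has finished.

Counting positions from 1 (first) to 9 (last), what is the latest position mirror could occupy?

4

Mirror must come before archive, deploy, fetch, lint, and publish — 5 stages forced after it.
Everything else can be placed before mirror in some valid order, so mirror can sit as late as position 9 − 5 = 4.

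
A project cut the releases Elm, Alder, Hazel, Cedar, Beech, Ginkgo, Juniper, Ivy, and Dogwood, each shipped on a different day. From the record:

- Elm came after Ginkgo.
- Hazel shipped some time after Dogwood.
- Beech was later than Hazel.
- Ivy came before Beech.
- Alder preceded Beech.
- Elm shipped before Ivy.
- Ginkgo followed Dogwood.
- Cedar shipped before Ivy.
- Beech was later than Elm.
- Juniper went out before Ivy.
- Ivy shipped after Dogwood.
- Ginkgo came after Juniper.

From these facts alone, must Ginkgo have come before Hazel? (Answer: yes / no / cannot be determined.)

cannot be determined

No chain of stated constraints runs from Ginkgo to Hazel, and none runs from Hazel to Ginkgo either.
So the relative order of Ginkgo and Hazel is not fixed by the given facts.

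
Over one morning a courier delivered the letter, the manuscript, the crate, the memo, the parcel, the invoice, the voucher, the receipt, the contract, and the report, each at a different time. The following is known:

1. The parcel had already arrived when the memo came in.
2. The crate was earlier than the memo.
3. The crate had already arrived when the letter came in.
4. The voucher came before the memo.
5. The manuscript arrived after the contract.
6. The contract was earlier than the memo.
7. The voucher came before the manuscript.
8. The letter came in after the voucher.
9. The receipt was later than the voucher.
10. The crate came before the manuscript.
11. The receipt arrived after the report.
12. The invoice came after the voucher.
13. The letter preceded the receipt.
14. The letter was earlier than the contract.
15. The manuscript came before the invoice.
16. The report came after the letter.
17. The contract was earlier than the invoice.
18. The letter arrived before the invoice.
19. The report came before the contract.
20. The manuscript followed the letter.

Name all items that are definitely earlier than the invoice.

the contract, the crate, the letter, the manuscript, the report, the voucher

Directly stated before the invoice: the contract, the letter, the manuscript, and the voucher.
The crate reaches the invoice via the crate → the letter → the invoice.
The report reaches the invoice via the report → the contract → the invoice.
No chain forces the memo (or any of the others) ahead of the invoice.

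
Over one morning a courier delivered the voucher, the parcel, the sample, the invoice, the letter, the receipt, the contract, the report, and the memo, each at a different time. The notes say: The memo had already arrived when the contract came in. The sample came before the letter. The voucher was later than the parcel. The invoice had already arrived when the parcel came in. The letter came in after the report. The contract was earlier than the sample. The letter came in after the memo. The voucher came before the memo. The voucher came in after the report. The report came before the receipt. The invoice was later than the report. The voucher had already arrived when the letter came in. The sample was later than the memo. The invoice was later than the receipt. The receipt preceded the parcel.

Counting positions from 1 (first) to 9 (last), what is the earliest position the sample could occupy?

The contract, the invoice, the memo, the parcel, the receipt, the report, and the voucher must all come before the sample — 7 forced predecessors.
Nothing else is forced ahead of the sample, so its earliest slot is position 7 + 1 = 8.

8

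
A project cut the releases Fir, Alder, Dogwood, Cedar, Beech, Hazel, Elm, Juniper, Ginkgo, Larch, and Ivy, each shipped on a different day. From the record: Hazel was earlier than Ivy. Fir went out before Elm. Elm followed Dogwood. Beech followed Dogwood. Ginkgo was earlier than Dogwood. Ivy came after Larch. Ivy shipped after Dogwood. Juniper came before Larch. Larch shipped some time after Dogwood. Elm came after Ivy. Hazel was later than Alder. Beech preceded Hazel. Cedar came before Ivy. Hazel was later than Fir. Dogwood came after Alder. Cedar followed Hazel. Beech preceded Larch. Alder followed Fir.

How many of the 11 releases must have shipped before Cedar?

6

Directly stated before Cedar: Hazel.
Alder reaches Cedar via Alder → Hazel → Cedar.
Beech reaches Cedar via Beech → Hazel → Cedar.
Dogwood reaches Cedar via Dogwood → Beech → Hazel → Cedar.
Likewise Fir and Ginkgo each reach Cedar by chaining the stated constraints.
That's Alder, Beech, Dogwood, Fir, Ginkgo, and Hazel — 6 in all.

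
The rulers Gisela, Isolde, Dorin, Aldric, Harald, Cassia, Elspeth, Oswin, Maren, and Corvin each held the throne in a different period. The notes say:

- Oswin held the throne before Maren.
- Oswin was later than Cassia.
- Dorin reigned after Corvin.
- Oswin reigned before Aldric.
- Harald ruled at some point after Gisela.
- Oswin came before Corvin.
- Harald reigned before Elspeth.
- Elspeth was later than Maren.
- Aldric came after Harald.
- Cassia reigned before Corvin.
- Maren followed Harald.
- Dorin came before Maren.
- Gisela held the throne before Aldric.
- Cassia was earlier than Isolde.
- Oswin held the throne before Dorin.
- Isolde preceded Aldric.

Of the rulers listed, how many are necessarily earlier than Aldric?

5

Directly stated before Aldric: Gisela, Harald, Isolde, and Oswin.
Cassia reaches Aldric via Cassia → Oswin → Aldric.
No chain forces Corvin (or any of the others) ahead of Aldric.
That's Cassia, Gisela, Harald, Isolde, and Oswin — 5 in all.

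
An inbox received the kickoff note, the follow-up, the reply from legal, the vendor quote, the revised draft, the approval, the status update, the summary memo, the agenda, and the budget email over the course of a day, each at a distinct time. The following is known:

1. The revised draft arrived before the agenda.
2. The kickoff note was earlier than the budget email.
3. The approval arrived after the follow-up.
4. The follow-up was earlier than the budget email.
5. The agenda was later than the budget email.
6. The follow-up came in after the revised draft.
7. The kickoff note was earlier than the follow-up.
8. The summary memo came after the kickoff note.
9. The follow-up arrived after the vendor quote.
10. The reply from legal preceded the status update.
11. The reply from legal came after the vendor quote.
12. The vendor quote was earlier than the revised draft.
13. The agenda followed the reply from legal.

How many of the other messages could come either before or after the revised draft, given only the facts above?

Forced before the revised draft: the vendor quote; forced after the revised draft: the agenda, the approval, the budget email, and the follow-up.
That leaves the kickoff note, the reply from legal, the status update, and the summary memo with no forced order relative to the revised draft — 4.

4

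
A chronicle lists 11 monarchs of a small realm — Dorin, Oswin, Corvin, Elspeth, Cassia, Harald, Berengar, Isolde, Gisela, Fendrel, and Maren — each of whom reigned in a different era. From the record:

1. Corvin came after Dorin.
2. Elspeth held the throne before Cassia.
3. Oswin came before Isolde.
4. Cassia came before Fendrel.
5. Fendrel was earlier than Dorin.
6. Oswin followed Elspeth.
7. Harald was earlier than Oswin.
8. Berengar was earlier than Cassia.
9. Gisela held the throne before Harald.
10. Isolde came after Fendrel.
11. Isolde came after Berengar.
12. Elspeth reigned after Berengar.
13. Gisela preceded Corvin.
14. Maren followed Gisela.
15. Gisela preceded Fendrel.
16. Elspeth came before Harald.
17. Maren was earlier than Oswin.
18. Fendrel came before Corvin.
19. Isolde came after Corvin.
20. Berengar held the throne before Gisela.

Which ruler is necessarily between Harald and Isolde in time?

Tracing the constraints gives Harald → Oswin → Isolde, so Oswin sits after Harald and before Isolde.
No other ruler is forced both after Harald and before Isolde.

Oswin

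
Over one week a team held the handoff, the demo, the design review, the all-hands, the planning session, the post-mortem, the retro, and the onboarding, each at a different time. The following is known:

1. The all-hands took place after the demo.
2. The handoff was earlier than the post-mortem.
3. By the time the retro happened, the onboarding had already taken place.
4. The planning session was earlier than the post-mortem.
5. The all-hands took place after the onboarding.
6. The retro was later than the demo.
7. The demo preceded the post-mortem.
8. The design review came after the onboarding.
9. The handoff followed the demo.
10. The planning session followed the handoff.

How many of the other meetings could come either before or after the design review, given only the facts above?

Forced before the design review: the onboarding.
That leaves the all-hands, the demo, the handoff, the planning session, the post-mortem, and the retro with no forced order relative to the design review — 6.

6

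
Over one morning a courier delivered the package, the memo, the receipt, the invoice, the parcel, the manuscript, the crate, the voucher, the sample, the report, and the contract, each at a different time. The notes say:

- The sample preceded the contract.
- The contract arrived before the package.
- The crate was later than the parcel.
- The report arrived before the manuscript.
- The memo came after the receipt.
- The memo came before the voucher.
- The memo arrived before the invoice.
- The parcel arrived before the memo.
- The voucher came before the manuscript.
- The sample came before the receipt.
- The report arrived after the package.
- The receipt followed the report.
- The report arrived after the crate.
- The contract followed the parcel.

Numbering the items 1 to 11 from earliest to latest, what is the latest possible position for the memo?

The memo must come before the invoice, the manuscript, and the voucher — 3 items forced after it.
Everything else can be placed before the memo in some valid order, so the memo can sit as late as position 11 − 3 = 8.

8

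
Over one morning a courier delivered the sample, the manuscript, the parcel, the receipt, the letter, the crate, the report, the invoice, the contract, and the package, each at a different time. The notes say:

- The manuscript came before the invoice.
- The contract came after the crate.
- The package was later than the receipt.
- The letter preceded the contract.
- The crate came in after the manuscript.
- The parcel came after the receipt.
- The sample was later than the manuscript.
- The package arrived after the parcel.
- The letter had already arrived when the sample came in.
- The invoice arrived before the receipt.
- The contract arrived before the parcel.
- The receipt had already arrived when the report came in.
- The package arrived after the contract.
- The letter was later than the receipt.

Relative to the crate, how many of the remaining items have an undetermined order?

Forced before the crate: the manuscript; forced after the crate: the contract, the package, and the parcel.
That leaves the invoice, the letter, the receipt, the report, and the sample with no forced order relative to the crate — 5.

5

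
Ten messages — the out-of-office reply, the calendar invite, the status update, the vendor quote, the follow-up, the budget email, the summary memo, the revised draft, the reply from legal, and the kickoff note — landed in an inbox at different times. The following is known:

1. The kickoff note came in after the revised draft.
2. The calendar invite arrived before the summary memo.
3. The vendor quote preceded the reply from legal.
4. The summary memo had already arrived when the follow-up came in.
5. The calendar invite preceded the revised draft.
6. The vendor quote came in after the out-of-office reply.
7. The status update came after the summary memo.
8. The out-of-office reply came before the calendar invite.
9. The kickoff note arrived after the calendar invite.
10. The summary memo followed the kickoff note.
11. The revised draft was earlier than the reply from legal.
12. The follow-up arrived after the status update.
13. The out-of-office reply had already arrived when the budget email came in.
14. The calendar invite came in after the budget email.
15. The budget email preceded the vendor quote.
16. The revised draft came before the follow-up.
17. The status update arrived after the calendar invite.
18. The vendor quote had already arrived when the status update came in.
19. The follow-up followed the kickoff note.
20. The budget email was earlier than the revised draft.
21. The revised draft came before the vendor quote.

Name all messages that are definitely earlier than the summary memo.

Directly stated before the summary memo: the calendar invite and the kickoff note.
The budget email reaches the summary memo via the budget email → the calendar invite → the summary memo.
The out-of-office reply reaches the summary memo via the out-of-office reply → the calendar invite → the summary memo.
The revised draft reaches the summary memo via the revised draft → the kickoff note → the summary memo.
No chain forces the reply from legal (or any of the others) ahead of the summary memo.

the budget email, the calendar invite, the kickoff note, the out-of-office reply, the revised draft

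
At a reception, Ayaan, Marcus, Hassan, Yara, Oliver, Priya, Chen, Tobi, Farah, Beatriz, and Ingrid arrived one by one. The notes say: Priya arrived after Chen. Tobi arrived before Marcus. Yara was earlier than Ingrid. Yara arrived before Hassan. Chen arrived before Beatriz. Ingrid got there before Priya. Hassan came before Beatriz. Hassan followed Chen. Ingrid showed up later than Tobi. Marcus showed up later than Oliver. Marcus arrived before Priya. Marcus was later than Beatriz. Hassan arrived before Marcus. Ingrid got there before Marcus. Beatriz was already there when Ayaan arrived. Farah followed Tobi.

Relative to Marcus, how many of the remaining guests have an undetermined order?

2

Forced before Marcus: Beatriz, Chen, Hassan, Ingrid, Oliver, Tobi, and Yara; forced after Marcus: Priya.
That leaves Ayaan and Farah with no forced order relative to Marcus — 2.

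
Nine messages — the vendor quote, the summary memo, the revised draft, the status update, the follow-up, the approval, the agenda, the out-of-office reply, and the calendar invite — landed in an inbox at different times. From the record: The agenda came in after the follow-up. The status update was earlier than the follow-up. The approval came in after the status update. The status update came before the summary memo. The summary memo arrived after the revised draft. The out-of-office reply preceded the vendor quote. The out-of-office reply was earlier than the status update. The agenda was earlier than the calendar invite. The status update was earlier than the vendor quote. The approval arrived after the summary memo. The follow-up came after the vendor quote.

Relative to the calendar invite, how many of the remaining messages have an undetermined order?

3

Forced before the calendar invite: the agenda, the follow-up, the out-of-office reply, the status update, and the vendor quote.
That leaves the approval, the revised draft, and the summary memo with no forced order relative to the calendar invite — 3.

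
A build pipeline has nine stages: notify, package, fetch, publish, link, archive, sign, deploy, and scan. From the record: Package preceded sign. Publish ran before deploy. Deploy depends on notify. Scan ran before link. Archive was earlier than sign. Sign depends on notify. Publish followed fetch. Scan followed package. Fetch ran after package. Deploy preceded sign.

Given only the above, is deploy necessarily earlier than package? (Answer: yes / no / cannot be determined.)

Tracing the constraints gives package → fetch → publish → deploy, so package must come before deploy.
That means deploy cannot be before package.

no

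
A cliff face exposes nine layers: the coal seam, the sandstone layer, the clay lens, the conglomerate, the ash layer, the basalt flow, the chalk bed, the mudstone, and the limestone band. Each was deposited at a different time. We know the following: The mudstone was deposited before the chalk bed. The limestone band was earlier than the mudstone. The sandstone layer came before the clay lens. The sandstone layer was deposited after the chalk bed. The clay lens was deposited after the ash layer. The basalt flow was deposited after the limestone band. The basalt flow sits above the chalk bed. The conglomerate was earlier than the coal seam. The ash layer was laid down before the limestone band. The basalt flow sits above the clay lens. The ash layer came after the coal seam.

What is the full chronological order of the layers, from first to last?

The constraints fix every adjacent pair, so only one ordering works:
the conglomerate → the coal seam → the ash layer → the limestone band → the mudstone → the chalk bed → the sandstone layer → the clay lens → the basalt flow.

the conglomerate, the coal seam, the ash layer, the limestone band, the mudstone, the chalk bed, the sandstone layer, the clay lens, the basalt flow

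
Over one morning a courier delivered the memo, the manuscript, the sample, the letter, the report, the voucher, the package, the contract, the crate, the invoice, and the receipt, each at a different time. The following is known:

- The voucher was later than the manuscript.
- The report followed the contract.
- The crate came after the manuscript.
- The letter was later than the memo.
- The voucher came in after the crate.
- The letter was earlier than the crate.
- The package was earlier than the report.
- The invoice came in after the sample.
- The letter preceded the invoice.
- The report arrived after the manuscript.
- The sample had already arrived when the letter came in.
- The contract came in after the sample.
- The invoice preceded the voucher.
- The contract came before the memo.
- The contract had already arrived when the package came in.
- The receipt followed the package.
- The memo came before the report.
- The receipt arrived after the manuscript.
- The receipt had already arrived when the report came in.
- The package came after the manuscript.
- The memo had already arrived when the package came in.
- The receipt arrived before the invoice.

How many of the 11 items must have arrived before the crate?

Directly stated before the crate: the letter and the manuscript.
The contract reaches the crate via the contract → the memo → the letter → the crate.
The memo reaches the crate via the memo → the letter → the crate.
The sample reaches the crate via the sample → the letter → the crate.
No chain forces the report (or any of the others) ahead of the crate.
That's the contract, the letter, the manuscript, the memo, and the sample — 5 in all.

5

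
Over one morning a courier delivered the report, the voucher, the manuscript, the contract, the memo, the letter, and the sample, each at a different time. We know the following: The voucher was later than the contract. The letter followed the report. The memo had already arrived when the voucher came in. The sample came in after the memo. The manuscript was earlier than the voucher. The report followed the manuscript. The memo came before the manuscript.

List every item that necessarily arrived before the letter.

Directly stated before the letter: the report.
The manuscript reaches the letter via the manuscript → the report → the letter.
The memo reaches the letter via the memo → the manuscript → the report → the letter.
No chain forces the voucher (or any of the others) ahead of the letter.

the manuscript, the memo, the report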